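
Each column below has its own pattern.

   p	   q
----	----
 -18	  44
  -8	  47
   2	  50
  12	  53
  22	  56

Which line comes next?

32  59

Column p: -18, -8, 2, 12, 22 → 32 (+10 each step).
For the column q, +3 each step: 44, 47, 50, 53, 56 → 59.
Combining the parts gives 32  59.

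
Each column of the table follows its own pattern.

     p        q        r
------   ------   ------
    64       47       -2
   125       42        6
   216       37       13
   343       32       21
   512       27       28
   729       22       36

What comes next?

Column p: 64, 125, 216, 343, 512, 729 → 1000 (perfect cubes: 4³, 5³, 6³, …).
Column q — −5 each step: 47, 42, 37, 32, 27, 22 → 17.
Column r goes -2, 6, 13, 21, 28, 36 → 43 (alternating steps +8, +7, +8, +7, …).
Combining the parts gives 1000  17  43.

1000  17  43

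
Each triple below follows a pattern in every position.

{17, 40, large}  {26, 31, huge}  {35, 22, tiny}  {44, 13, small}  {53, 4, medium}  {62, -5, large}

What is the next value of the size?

huge

First part: +9 each step, so 17, 26, 35, 44, 53, 62 → 71.
For the second part, together with the first part always sums to 57: 40, 31, 22, 13, 4, -5 → -14.
Size — repeats large → huge → tiny → small → medium: large, huge, tiny, small, medium, large → huge.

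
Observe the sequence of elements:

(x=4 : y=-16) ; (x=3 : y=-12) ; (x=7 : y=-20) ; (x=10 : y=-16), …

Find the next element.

(x=17 : y=-24)

X: 4, 3, 7, 10 → 17 (each term is the sum of the two before it).
Y: -16, -12, -20, -16 → -24 (alternating steps +4, −8, +4, −8, …).
Combining the parts gives (x=17 : y=-24).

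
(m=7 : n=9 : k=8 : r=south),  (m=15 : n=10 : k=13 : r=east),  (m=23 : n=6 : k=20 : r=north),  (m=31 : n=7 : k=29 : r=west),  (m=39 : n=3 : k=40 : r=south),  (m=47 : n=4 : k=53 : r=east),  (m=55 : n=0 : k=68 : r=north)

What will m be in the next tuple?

M: 7, 15, 23, 31, 39, 47, 55 → 63 (+8 each step).
N: alternating steps +1, −4, +1, −4, …, so 9, 10, 6, 7, 3, 4, 0 → 1.
K: 8, 13, 20, 29, 40, 53, 68 → 85 (differences are 5, 7, 9, … (increasing by 2 each time)).
R — repeats south → east → north → west: south, east, north, west, south, east, north → west.

63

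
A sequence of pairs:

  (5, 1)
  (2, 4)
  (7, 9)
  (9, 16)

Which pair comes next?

First slot goes 5, 2, 7, 9 → 16 (each term is the sum of the two before it).
Second slot: perfect squares: 1², 2², 3², …, so 1, 4, 9, 16 → 25.
So the next pair is (16, 25).

(16, 25)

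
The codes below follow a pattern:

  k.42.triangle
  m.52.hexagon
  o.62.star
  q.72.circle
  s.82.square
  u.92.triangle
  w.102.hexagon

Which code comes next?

y.112.star

Letter — letters move forward 2 places in the alphabet: k, m, o, q, s, u, w → y.
Second component — +10 each step: 42, 52, 62, 72, 82, 92, 102 → 112.
Shape: triangle, hexagon, star, circle, square, triangle, hexagon → star (repeats triangle → hexagon → star → circle → square).
So the next code is y.112.star.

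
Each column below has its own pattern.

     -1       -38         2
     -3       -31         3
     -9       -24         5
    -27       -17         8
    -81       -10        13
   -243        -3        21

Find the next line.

First component goes -1, -3, -9, -27, -81, -243 → -729 (×3 each step).
Second component: +7 each step; -38, -31, -24, -17, -10, -3 → 4.
Third component: 2, 3, 5, 8, 13, 21 → 34 (each term is the sum of the two before it).
So the next line is -729  4  34.

-729  4  34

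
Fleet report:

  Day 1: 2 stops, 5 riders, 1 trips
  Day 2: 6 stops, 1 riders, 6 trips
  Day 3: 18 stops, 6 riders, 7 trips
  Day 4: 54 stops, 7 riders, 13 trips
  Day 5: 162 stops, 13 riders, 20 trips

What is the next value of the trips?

33

Stops: ×3 each step; 2, 6, 18, 54, 162 → 486.
Riders: 5, 1, 6, 7, 13 → 20 (each term is the sum of the two before it).
Trips — each term is the sum of the two before it: 1, 6, 7, 13, 20 → 33.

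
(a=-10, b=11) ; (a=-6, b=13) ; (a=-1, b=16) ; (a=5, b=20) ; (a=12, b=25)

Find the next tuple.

A: differences are 4, 5, 6, … (increasing by 1 each time), so -10, -6, -1, 5, 12 → 20.
B: differences are 2, 3, 4, … (increasing by 1 each time); 11, 13, 16, 20, 25 → 31.
Combining the parts gives (a=20, b=31).

(a=20, b=31)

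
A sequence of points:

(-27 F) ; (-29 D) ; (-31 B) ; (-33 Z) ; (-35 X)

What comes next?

First slot: -27, -29, -31, -33, -35 → -37 (−2 each step).
For the letter, letters move back 2 places in the alphabet, wrapping A→Z: F, D, B, Z, X → V.
Combining the parts gives (-37 V).

(-37 V)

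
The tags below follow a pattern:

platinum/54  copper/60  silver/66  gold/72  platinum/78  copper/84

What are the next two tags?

silver/90 then gold/96

Metal: repeats platinum → copper → silver → gold; platinum, copper, silver, gold, platinum, copper → silver → gold.
Second component: +6 each step; 54, 60, 66, 72, 78, 84 → 90 → 96.
So the next two tags are silver/90 and gold/96.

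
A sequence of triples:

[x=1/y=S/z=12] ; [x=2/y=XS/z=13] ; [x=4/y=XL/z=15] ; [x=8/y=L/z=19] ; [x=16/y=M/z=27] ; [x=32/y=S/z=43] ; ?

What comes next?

[x=64/y=XS/z=75]

X: ×2 each step; 1, 2, 4, 8, 16, 32 → 64.
Y: repeats S → XS → XL → L → M; S, XS, XL, L, M, S → XS.
Z: always 11 more than the x; 12, 13, 15, 19, 27, 43 → 75.
Combining the parts gives [x=64/y=XS/z=75].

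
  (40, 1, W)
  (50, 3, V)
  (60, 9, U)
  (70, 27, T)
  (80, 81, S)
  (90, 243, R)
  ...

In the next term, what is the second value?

729

Second value: ×3 each step; 1, 3, 9, 27, 81, 243 → 729.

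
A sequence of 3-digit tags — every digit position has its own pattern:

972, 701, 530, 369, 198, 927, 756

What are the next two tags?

First digit: −2 each step, mod 10, so 9, 7, 5, 3, 1, 9, 7 → 5 → 3.
Second digit: +3 each step, mod 10; 7, 0, 3, 6, 9, 2, 5 → 8 → 1.
Third digit — −1 each step, mod 10: 2, 1, 0, 9, 8, 7, 6 → 5 → 4.
So the next two tags are 585 and 314.

585 then 314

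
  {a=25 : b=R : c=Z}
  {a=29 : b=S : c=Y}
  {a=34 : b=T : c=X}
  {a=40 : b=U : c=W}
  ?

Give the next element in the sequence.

A: differences are 4, 5, 6, … (increasing by 1 each time), so 25, 29, 34, 40 → 47.
B — letters move forward 1 place in the alphabet: R, S, T, U → V.
C — letters move back 1 place in the alphabet: Z, Y, X, W → V.
So the next element is {a=47 : b=V : c=V}.

{a=47 : b=V : c=V}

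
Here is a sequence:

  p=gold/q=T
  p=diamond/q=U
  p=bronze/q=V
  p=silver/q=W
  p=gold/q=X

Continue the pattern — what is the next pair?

p=diamond/q=Y

For the p, repeats gold → diamond → bronze → silver: gold, diamond, bronze, silver, gold → diamond.
Q goes T, U, V, W, X → Y (letters move forward 1 place in the alphabet).
So the next pair is p=diamond/q=Y.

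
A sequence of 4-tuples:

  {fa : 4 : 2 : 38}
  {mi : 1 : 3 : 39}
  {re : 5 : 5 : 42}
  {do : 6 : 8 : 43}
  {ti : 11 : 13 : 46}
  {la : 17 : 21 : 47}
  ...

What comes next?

Note goes fa, mi, re, do, ti, la → sol (runs backward through the solfège scale do→ti).
For the second entry, each term is the sum of the two before it: 4, 1, 5, 6, 11, 17 → 28.
Third entry: each term is the sum of the two before it, so 2, 3, 5, 8, 13, 21 → 34.
Fourth entry: 38, 39, 42, 43, 46, 47 → 50 (alternating steps +1, +3, +1, +3, …).
So the next 4-tuple is {sol : 28 : 34 : 50}.

{sol : 28 : 34 : 50}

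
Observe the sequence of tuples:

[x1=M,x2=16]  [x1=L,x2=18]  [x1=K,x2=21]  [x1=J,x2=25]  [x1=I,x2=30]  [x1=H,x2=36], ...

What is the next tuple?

X1: letters move back 1 place in the alphabet, so M, L, K, J, I, H → G.
X2: differences are 2, 3, 4, … (increasing by 1 each time), so 16, 18, 21, 25, 30, 36 → 43.
Putting it together: [x1=G,x2=43].

[x1=G,x2=43]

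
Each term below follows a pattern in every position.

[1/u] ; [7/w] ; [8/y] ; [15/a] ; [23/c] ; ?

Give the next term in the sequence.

[38/e]

First coordinate: 1, 7, 8, 15, 23 → 38 (each term is the sum of the two before it).
Letter: letters move forward 2 places in the alphabet, wrapping Z→A, so u, w, y, a, c → e.
Combining the parts gives [38/e].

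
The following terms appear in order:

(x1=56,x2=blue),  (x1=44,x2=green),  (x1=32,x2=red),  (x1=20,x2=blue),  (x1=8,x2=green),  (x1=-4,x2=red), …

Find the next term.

X1 — −12 each step: 56, 44, 32, 20, 8, -4 → -16.
X2: repeats blue → green → red, so blue, green, red, blue, green, red → blue.
Combining the parts gives (x1=-16,x2=blue).

(x1=-16,x2=blue)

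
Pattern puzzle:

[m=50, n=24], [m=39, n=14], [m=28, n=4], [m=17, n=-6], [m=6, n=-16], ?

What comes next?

[m=-5, n=-26]

M: −11 each step, so 50, 39, 28, 17, 6 → -5.
N: −10 each step; 24, 14, 4, -6, -16 → -26.
Combining the parts gives [m=-5, n=-26].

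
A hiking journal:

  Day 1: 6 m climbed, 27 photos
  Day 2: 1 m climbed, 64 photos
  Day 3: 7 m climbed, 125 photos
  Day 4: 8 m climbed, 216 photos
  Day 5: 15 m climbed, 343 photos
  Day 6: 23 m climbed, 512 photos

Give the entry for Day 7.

M climbed: 6, 1, 7, 8, 15, 23 → 38 (each term is the sum of the two before it).
Photos: perfect cubes: 3³, 4³, 5³, …, so 27, 64, 125, 216, 343, 512 → 729.
Combining the parts gives 38 m climbed, 729 photos.

38 m climbed, 729 photos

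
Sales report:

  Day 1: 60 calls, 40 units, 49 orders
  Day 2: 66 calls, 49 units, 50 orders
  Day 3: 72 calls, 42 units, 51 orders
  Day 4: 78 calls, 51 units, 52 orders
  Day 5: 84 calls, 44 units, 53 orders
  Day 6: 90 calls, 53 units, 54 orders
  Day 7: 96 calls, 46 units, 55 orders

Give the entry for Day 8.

102 calls, 55 units, 56 orders

Calls: +6 each step; 60, 66, 72, 78, 84, 90, 96 → 102.
Units: 40, 49, 42, 51, 44, 53, 46 → 55 (alternating steps +9, −7, +9, −7, …).
Orders: 49, 50, 51, 52, 53, 54, 55 → 56 (+1 each step).
Putting it together: 102 calls, 55 units, 56 orders.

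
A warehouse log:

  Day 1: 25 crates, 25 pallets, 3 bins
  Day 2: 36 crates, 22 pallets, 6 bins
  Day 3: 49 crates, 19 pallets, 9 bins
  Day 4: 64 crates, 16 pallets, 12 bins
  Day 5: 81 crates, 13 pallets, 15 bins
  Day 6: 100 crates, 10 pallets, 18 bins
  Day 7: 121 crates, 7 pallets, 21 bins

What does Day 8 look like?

144 crates, 4 pallets, 24 bins

Crates goes 25, 36, 49, 64, 81, 100, 121 → 144 (perfect squares: 5², 6², 7², …).
Pallets: 25, 22, 19, 16, 13, 10, 7 → 4 (−3 each step).
Bins goes 3, 6, 9, 12, 15, 18, 21 → 24 (+3 each step).
Combining the parts gives 144 crates, 4 pallets, 24 bins.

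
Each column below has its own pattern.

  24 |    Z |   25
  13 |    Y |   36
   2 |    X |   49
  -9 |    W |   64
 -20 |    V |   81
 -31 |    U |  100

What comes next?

First component goes 24, 13, 2, -9, -20, -31 → -42 (−11 each step).
Letter — letters move back 1 place in the alphabet: Z, Y, X, W, V, U → T.
For the third component, perfect squares: 5², 6², 7², …: 25, 36, 49, 64, 81, 100 → 121.
Combining the parts gives -42  T  121.

-42  T  121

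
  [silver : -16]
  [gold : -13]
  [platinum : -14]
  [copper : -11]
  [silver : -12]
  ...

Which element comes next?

For the metal, repeats silver → gold → platinum → copper: silver, gold, platinum, copper, silver → gold.
Second value goes -16, -13, -14, -11, -12 → -9 (alternating steps +3, −1, +3, −1, …).
Putting it together: [gold : -9].

[gold : -9]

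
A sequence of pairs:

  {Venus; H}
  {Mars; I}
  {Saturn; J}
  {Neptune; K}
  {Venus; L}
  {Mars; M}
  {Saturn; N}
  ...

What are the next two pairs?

{Neptune; O}, {Venus; P}

Planet — repeats Venus → Mars → Saturn → Neptune: Venus, Mars, Saturn, Neptune, Venus, Mars, Saturn → Neptune → Venus.
Letter goes H, I, J, K, L, M, N → O → P (letters move forward 1 place in the alphabet).
So the next two pairs are {Neptune; O} and {Venus; P}.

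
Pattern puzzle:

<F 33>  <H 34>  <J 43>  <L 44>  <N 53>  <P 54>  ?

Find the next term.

Letter: letters move forward 2 places in the alphabet; F, H, J, L, N, P → R.
Second value: alternating steps +1, +9, +1, +9, …, so 33, 34, 43, 44, 53, 54 → 63.
So the next term is <R 63>.

<R 63>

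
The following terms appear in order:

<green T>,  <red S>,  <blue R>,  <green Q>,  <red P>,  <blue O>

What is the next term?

For the colour, repeats green → red → blue: green, red, blue, green, red, blue → green.
For the letter, letters move back 1 place in the alphabet: T, S, R, Q, P, O → N.
Putting it together: <green N>.

<green N>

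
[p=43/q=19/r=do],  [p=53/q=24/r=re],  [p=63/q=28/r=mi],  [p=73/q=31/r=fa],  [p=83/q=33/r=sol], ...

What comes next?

P: 43, 53, 63, 73, 83 → 93 (+10 each step).
Q goes 19, 24, 28, 31, 33 → 34 (differences are 5, 4, 3, … (decreasing by 1 each time)).
R: runs through the solfège scale do→ti, so do, re, mi, fa, sol → la.
Putting it together: [p=93/q=34/r=la].

[p=93/q=34/r=la]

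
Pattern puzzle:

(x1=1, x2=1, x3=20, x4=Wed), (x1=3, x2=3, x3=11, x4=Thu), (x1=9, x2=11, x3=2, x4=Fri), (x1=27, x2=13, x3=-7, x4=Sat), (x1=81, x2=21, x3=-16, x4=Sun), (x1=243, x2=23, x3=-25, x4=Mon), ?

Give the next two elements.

(x1=729, x2=31, x3=-34, x4=Tue), (x1=2187, x2=33, x3=-43, x4=Wed)

X1 goes 1, 3, 9, 27, 81, 243 → 729 → 2187 (×3 each step).
X2 goes 1, 3, 11, 13, 21, 23 → 31 → 33 (alternating steps +2, +8, +2, +8, …).
X3: −9 each step; 20, 11, 2, -7, -16, -25 → -34 → -43.
For the x4, runs through the weekdays Mon→Sun: Wed, Thu, Fri, Sat, Sun, Mon → Tue → Wed.
So the next two elements are (x1=729, x2=31, x3=-34, x4=Tue) and (x1=2187, x2=33, x3=-43, x4=Wed).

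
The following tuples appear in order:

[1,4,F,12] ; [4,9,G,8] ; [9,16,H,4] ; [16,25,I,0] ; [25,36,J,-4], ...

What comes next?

First entry: perfect squares: 1², 2², 3², …; 1, 4, 9, 16, 25 → 36.
Second entry goes 4, 9, 16, 25, 36 → 49 (perfect squares: 2², 3², 4², …).
Letter: letters move forward 1 place in the alphabet, so F, G, H, I, J → K.
Fourth entry: −4 each step, so 12, 8, 4, 0, -4 → -8.
Putting it together: [36,49,K,-8].

[36,49,K,-8]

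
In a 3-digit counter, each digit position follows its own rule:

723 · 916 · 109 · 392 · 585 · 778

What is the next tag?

961

For the first digit, +2 each step, mod 10: 7, 9, 1, 3, 5, 7 → 9.
Second digit: −1 each step, mod 10; 2, 1, 0, 9, 8, 7 → 6.
For the third digit, +3 each step, mod 10: 3, 6, 9, 2, 5, 8 → 1.
Putting it together: 961.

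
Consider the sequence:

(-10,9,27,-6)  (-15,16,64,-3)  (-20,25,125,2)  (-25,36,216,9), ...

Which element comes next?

First entry goes -10, -15, -20, -25 → -30 (−5 each step).
Second entry: perfect squares: 3², 4², 5², …, so 9, 16, 25, 36 → 49.
Third entry: perfect cubes: 3³, 4³, 5³, …; 27, 64, 125, 216 → 343.
Fourth entry: differences are 3, 5, 7, … (increasing by 2 each time), so -6, -3, 2, 9 → 18.
So the next element is (-30,49,343,18).

(-30,49,343,18)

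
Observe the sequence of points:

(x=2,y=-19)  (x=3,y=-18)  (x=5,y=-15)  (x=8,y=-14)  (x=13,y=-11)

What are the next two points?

X — each term is the sum of the two before it: 2, 3, 5, 8, 13 → 21 → 34.
Y: alternating steps +1, +3, +1, +3, …; -19, -18, -15, -14, -11 → -10 → -7.
Putting the parts together: (x=21,y=-10) and then (x=34,y=-7).

(x=21,y=-10), (x=34,y=-7)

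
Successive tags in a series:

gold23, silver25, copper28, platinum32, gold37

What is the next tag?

Metal: gold, silver, copper, platinum, gold → silver (repeats gold → silver → copper → platinum).
Second component — differences are 2, 3, 4, … (increasing by 1 each time): 23, 25, 28, 32, 37 → 43.
So the next tag is silver43.

silver43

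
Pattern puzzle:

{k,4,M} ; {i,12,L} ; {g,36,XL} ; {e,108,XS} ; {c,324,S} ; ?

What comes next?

{a,972,M}

Letter: k, i, g, e, c → a (letters move back 2 places in the alphabet).
For the second value, ×3 each step: 4, 12, 36, 108, 324 → 972.
Size goes M, L, XL, XS, S → M (runs through clothing sizes XS→XL).
So the next triple is {a,972,M}.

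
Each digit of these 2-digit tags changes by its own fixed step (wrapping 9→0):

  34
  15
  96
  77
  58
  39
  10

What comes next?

91

First digit: −2 each step, mod 10, so 3, 1, 9, 7, 5, 3, 1 → 9.
Second digit: 4, 5, 6, 7, 8, 9, 0 → 1 (+1 each step, mod 10).
Putting it together: 91.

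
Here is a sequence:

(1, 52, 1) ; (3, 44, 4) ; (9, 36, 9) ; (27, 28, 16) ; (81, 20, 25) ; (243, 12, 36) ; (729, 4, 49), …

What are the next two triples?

(2187, -4, 64), (6561, -12, 81)

For the first coordinate, ×3 each step: 1, 3, 9, 27, 81, 243, 729 → 2187 → 6561.
Second coordinate goes 52, 44, 36, 28, 20, 12, 4 → -4 → -12 (−8 each step).
Third coordinate: 1, 4, 9, 16, 25, 36, 49 → 64 → 81 (perfect squares: 1², 2², 3², …).
Putting the parts together: (2187, -4, 64) and then (6561, -12, 81).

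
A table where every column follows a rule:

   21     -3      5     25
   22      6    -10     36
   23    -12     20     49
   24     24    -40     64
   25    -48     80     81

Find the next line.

26  96  -160  100

First component goes 21, 22, 23, 24, 25 → 26 (+1 each step).
Second component: -3, 6, -12, 24, -48 → 96 (×(-2) each step).
For the third component, ×(-2) each step: 5, -10, 20, -40, 80 → -160.
Fourth component: 25, 36, 49, 64, 81 → 100 (perfect squares: 5², 6², 7², …).
So the next line is 26  96  -160  100.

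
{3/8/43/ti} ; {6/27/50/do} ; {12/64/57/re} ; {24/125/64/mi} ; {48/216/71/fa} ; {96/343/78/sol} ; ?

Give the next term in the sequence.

{192/512/85/la}

First value: 3, 6, 12, 24, 48, 96 → 192 (×2 each step).
Second value: perfect cubes: 2³, 3³, 4³, …, so 8, 27, 64, 125, 216, 343 → 512.
For the third value, +7 each step: 43, 50, 57, 64, 71, 78 → 85.
Note: ti, do, re, mi, fa, sol → la (runs through the solfège scale do→ti).
Putting it together: {192/512/85/la}.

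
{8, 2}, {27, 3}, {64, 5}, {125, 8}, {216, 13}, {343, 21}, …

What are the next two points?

{512, 34}, {729, 55}

First value: 8, 27, 64, 125, 216, 343 → 512 → 729 (perfect cubes: 2³, 3³, 4³, …).
Second value goes 2, 3, 5, 8, 13, 21 → 34 → 55 (each term is the sum of the two before it).
Putting the parts together: {512, 34} and then {729, 55}.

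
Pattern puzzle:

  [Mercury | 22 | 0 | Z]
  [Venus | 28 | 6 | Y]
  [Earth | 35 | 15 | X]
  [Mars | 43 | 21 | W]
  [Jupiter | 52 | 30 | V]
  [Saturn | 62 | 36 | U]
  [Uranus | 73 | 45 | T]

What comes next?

[Neptune | 85 | 51 | S]

Planet — runs through the planets Mercury→Neptune: Mercury, Venus, Earth, Mars, Jupiter, Saturn, Uranus → Neptune.
Second coordinate: differences are 6, 7, 8, … (increasing by 1 each time); 22, 28, 35, 43, 52, 62, 73 → 85.
Third coordinate: 0, 6, 15, 21, 30, 36, 45 → 51 (alternating steps +6, +9, +6, +9, …).
Letter: letters move back 1 place in the alphabet; Z, Y, X, W, V, U, T → S.
Combining the parts gives [Neptune | 85 | 51 | S].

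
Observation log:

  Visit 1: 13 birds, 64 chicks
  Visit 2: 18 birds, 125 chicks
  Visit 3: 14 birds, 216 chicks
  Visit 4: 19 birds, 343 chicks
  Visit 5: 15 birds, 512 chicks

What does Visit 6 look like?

Birds: alternating steps +5, −4, +5, −4, …; 13, 18, 14, 19, 15 → 20.
Chicks: 64, 125, 216, 343, 512 → 729 (perfect cubes: 4³, 5³, 6³, …).
Putting it together: 20 birds, 729 chicks.

20 birds, 729 chicks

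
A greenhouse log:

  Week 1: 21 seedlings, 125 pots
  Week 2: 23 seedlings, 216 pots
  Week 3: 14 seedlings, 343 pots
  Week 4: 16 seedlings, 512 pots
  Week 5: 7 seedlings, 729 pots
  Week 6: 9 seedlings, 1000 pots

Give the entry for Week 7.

0 seedlings, 1331 pots

Seedlings: alternating steps +2, −9, +2, −9, …; 21, 23, 14, 16, 7, 9 → 0.
Pots: 125, 216, 343, 512, 729, 1000 → 1331 (perfect cubes: 5³, 6³, 7³, …).
Combining the parts gives 0 seedlings, 1331 pots.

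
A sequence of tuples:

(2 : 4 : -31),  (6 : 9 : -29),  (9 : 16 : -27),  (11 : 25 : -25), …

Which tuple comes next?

First component: differences are 4, 3, 2, … (decreasing by 1 each time); 2, 6, 9, 11 → 12.
For the second component, perfect squares: 2², 3², 4², …: 4, 9, 16, 25 → 36.
Third component goes -31, -29, -27, -25 → -23 (+2 each step).
Putting it together: (12 : 36 : -23).

(12 : 36 : -23)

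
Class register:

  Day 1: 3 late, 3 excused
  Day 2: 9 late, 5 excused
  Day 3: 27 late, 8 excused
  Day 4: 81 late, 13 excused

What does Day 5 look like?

For the late, ×3 each step: 3, 9, 27, 81 → 243.
Excused: each term is the sum of the two before it; 3, 5, 8, 13 → 21.
Putting it together: 243 late, 21 excused.

243 late, 21 excused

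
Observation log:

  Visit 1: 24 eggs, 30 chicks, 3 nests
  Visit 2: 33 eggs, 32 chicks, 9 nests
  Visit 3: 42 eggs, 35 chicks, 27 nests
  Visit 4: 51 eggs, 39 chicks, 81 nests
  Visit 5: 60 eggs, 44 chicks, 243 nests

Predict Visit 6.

69 eggs, 50 chicks, 729 nests

Eggs goes 24, 33, 42, 51, 60 → 69 (+9 each step).
Chicks: differences are 2, 3, 4, … (increasing by 1 each time); 30, 32, 35, 39, 44 → 50.
For the nests, ×3 each step: 3, 9, 27, 81, 243 → 729.
So the next line is 69 eggs, 50 chicks, 729 nests.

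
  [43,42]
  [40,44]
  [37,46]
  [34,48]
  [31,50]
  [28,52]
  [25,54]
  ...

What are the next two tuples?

[22,56], [19,58]

First component — −3 each step: 43, 40, 37, 34, 31, 28, 25 → 22 → 19.
For the second component, +2 each step: 42, 44, 46, 48, 50, 52, 54 → 56 → 58.
Putting the parts together: [22,56] and then [19,58].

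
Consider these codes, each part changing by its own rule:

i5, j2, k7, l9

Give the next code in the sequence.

m16

Letter: letters move forward 1 place in the alphabet, so i, j, k, l → m.
Second component: each term is the sum of the two before it; 5, 2, 7, 9 → 16.
So the next code is m16.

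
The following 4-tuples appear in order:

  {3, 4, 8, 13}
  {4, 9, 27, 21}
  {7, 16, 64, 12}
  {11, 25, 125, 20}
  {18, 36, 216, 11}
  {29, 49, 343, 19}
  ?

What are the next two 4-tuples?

First component goes 3, 4, 7, 11, 18, 29 → 47 → 76 (each term is the sum of the two before it).
Second component: 4, 9, 16, 25, 36, 49 → 64 → 81 (perfect squares: 2², 3², 4², …).
Third component goes 8, 27, 64, 125, 216, 343 → 512 → 729 (perfect cubes: 2³, 3³, 4³, …).
Fourth component goes 13, 21, 12, 20, 11, 19 → 10 → 18 (alternating steps +8, −9, +8, −9, …).
Putting the parts together: {47, 64, 512, 10} and then {76, 81, 729, 18}.

{47, 64, 512, 10}, {76, 81, 729, 18}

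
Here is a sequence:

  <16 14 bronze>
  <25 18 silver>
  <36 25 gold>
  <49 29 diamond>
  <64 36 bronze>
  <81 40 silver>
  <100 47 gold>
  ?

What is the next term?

For the first coordinate, perfect squares: 4², 5², 6², …: 16, 25, 36, 49, 64, 81, 100 → 121.
Second coordinate: alternating steps +4, +7, +4, +7, …; 14, 18, 25, 29, 36, 40, 47 → 51.
Rank — repeats bronze → silver → gold → diamond: bronze, silver, gold, diamond, bronze, silver, gold → diamond.
So the next term is <121 51 diamond>.

<121 51 diamond>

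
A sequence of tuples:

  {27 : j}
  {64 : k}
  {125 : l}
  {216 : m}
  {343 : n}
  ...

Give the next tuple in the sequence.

First entry — perfect cubes: 3³, 4³, 5³, …: 27, 64, 125, 216, 343 → 512.
Letter — letters move forward 1 place in the alphabet: j, k, l, m, n → o.
Combining the parts gives {512 : o}.

{512 : o}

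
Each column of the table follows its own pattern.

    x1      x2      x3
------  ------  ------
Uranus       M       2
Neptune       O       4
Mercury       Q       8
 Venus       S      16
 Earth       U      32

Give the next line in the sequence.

Column x1: Uranus, Neptune, Mercury, Venus, Earth → Mars (runs through the planets Mercury→Neptune).
For the column x2, letters move forward 2 places in the alphabet: M, O, Q, S, U → W.
Column x3 goes 2, 4, 8, 16, 32 → 64 (×2 each step).
So the next line is Mars  W  64.

Mars  W  64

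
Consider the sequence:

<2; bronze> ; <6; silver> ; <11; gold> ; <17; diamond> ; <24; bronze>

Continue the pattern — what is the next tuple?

<32; silver>

For the first value, differences are 4, 5, 6, … (increasing by 1 each time): 2, 6, 11, 17, 24 → 32.
Rank — repeats bronze → silver → gold → diamond: bronze, silver, gold, diamond, bronze → silver.
Combining the parts gives <32; silver>.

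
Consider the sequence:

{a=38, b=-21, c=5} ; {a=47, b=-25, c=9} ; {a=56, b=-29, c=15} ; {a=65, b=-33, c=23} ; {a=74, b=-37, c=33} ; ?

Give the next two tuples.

{a=83, b=-41, c=45}, {a=92, b=-45, c=59}

A: 38, 47, 56, 65, 74 → 83 → 92 (+9 each step).
B: −4 each step, so -21, -25, -29, -33, -37 → -41 → -45.
C: differences are 4, 6, 8, … (increasing by 2 each time), so 5, 9, 15, 23, 33 → 45 → 59.
So the next two tuples are {a=83, b=-41, c=45} and {a=92, b=-45, c=59}.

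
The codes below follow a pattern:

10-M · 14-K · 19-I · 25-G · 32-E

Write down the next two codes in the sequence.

First component goes 10, 14, 19, 25, 32 → 40 → 49 (differences are 4, 5, 6, … (increasing by 1 each time)).
Letter: letters move back 2 places in the alphabet, so M, K, I, G, E → C → A.
Putting the parts together: 40-C and then 49-A.

40-C then 49-A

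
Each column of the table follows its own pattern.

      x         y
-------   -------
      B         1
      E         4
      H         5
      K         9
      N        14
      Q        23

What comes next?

Column x: letters move forward 3 places in the alphabet; B, E, H, K, N, Q → T.
Column y — each term is the sum of the two before it: 1, 4, 5, 9, 14, 23 → 37.
Combining the parts gives T  37.

T  37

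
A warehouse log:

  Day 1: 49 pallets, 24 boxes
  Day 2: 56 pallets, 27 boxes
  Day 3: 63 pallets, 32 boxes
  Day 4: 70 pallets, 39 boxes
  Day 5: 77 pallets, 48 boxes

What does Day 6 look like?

Pallets — +7 each step: 49, 56, 63, 70, 77 → 84.
For the boxes, differences are 3, 5, 7, … (increasing by 2 each time): 24, 27, 32, 39, 48 → 59.
Combining the parts gives 84 pallets, 59 boxes.

84 pallets, 59 boxes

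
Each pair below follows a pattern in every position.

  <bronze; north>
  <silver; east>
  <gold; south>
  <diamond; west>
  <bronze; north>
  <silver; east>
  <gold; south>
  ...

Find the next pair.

<diamond; west>

Rank goes bronze, silver, gold, diamond, bronze, silver, gold → diamond (repeats bronze → silver → gold → diamond).
Direction goes north, east, south, west, north, east, south → west (repeats north → east → south → west).
Combining the parts gives <diamond; west>.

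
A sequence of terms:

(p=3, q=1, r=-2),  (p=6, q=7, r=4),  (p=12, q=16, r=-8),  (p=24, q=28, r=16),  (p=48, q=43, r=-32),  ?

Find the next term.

(p=96, q=61, r=64)

P: ×2 each step; 3, 6, 12, 24, 48 → 96.
Q: differences are 6, 9, 12, … (increasing by 3 each time); 1, 7, 16, 28, 43 → 61.
R: -2, 4, -8, 16, -32 → 64 (×(-2) each step).
Combining the parts gives (p=96, q=61, r=64).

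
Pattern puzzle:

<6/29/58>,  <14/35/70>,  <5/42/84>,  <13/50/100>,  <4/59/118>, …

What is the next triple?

<12/69/138>

First component: 6, 14, 5, 13, 4 → 12 (alternating steps +8, −9, +8, −9, …).
For the second component, differences are 6, 7, 8, … (increasing by 1 each time): 29, 35, 42, 50, 59 → 69.
Third component goes 58, 70, 84, 100, 118 → 138 (always 2 × the second component).
Combining the parts gives <12/69/138>.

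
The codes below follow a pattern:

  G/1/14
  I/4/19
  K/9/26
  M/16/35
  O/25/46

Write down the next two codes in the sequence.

Letter: letters move forward 2 places in the alphabet; G, I, K, M, O → Q → S.
Second component — perfect squares: 1², 2², 3², …: 1, 4, 9, 16, 25 → 36 → 49.
Third component: differences are 5, 7, 9, … (increasing by 2 each time); 14, 19, 26, 35, 46 → 59 → 74.
Putting the parts together: Q/36/59 and then S/49/74.

Q/36/59, S/49/74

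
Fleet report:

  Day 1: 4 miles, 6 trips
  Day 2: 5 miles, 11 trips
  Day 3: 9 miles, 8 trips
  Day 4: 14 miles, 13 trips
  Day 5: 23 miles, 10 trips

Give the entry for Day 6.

37 miles, 15 trips

Miles: each term is the sum of the two before it; 4, 5, 9, 14, 23 → 37.
Trips goes 6, 11, 8, 13, 10 → 15 (alternating steps +5, −3, +5, −3, …).
So the next record is 37 miles, 15 trips.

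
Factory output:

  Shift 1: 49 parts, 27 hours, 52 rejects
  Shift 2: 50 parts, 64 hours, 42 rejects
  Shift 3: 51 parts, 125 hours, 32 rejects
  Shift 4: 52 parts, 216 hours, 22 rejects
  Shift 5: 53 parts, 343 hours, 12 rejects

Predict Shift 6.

Parts: +1 each step, so 49, 50, 51, 52, 53 → 54.
Hours: 27, 64, 125, 216, 343 → 512 (perfect cubes: 3³, 4³, 5³, …).
Rejects goes 52, 42, 32, 22, 12 → 2 (−10 each step).
So the next line is 54 parts, 512 hours, 2 rejects.

54 parts, 512 hours, 2 rejects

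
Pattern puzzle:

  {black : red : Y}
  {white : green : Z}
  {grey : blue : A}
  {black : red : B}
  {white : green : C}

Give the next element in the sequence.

Shade: black, white, grey, black, white → grey (repeats black → white → grey).
Colour: repeats red → green → blue; red, green, blue, red, green → blue.
Letter: letters move forward 1 place in the alphabet, wrapping Z→A, so Y, Z, A, B, C → D.
Putting it together: {grey : blue : D}.

{grey : blue : D}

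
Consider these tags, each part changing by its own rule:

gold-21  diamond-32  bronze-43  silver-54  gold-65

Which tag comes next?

Rank: gold, diamond, bronze, silver, gold → diamond (repeats gold → diamond → bronze → silver).
Second component: 21, 32, 43, 54, 65 → 76 (+11 each step).
Putting it together: diamond-76.

diamond-76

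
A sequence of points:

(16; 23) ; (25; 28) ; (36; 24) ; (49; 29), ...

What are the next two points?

(64; 25), (81; 30)

First slot: 16, 25, 36, 49 → 64 → 81 (perfect squares: 4², 5², 6², …).
Second slot — alternating steps +5, −4, +5, −4, …: 23, 28, 24, 29 → 25 → 30.
Putting the parts together: (64; 25) and then (81; 30).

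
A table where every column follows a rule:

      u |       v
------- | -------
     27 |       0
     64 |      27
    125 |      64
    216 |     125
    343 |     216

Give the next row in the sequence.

Column u: perfect cubes: 3³, 4³, 5³, …, so 27, 64, 125, 216, 343 → 512.
Column v: 0, 27, 64, 125, 216 → 343 (always the previous value of the column u).
Putting it together: 512  343.

512  343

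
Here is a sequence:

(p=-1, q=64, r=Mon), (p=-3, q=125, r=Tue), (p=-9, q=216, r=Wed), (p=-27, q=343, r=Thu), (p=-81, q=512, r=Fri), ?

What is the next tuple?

(p=-243, q=729, r=Sat)

P goes -1, -3, -9, -27, -81 → -243 (×3 each step).
Q: 64, 125, 216, 343, 512 → 729 (perfect cubes: 4³, 5³, 6³, …).
R: runs through the weekdays Mon→Sun, so Mon, Tue, Wed, Thu, Fri → Sat.
Putting it together: (p=-243, q=729, r=Sat).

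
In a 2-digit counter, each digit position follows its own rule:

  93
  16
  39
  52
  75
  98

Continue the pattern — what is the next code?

First digit: 9, 1, 3, 5, 7, 9 → 1 (+2 each step, mod 10).
Second digit: 3, 6, 9, 2, 5, 8 → 1 (+3 each step, mod 10).
Putting it together: 11.

11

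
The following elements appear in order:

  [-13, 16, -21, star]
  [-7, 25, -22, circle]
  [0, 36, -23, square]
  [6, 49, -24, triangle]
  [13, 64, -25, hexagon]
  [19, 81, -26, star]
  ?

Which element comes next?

[26, 100, -27, circle]

First entry: alternating steps +6, +7, +6, +7, …; -13, -7, 0, 6, 13, 19 → 26.
Second entry: perfect squares: 4², 5², 6², …; 16, 25, 36, 49, 64, 81 → 100.
Third entry: −1 each step; -21, -22, -23, -24, -25, -26 → -27.
Shape: repeats star → circle → square → triangle → hexagon; star, circle, square, triangle, hexagon, star → circle.
Combining the parts gives [26, 100, -27, circle].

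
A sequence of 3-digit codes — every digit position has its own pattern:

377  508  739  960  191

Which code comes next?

First digit — +2 each step, mod 10: 3, 5, 7, 9, 1 → 3.
Second digit: 7, 0, 3, 6, 9 → 2 (+3 each step, mod 10).
Third digit: +1 each step, mod 10; 7, 8, 9, 0, 1 → 2.
So the next code is 322.

322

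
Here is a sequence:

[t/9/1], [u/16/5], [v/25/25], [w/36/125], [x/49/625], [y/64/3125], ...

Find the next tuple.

For the letter, letters move forward 1 place in the alphabet: t, u, v, w, x, y → z.
Second component: 9, 16, 25, 36, 49, 64 → 81 (perfect squares: 3², 4², 5², …).
Third component: 1, 5, 25, 125, 625, 3125 → 15625 (×5 each step).
So the next tuple is [z/81/15625].

[z/81/15625]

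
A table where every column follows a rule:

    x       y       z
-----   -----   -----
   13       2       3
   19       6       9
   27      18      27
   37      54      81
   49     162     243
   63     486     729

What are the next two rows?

79  1458  2187; 97  4374  6561

Column x goes 13, 19, 27, 37, 49, 63 → 79 → 97 (differences are 6, 8, 10, … (increasing by 2 each time)).
Column y: ×3 each step; 2, 6, 18, 54, 162, 486 → 1458 → 4374.
Column z: 3, 9, 27, 81, 243, 729 → 2187 → 6561 (×3 each step).
So the next two rows are 79  1458  2187 and 97  4374  6561.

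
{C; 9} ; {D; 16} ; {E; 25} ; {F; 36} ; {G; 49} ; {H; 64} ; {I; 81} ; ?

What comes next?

{J; 100}

Letter — letters move forward 1 place in the alphabet: C, D, E, F, G, H, I → J.
Second coordinate: perfect squares: 3², 4², 5², …, so 9, 16, 25, 36, 49, 64, 81 → 100.
Putting it together: {J; 100}.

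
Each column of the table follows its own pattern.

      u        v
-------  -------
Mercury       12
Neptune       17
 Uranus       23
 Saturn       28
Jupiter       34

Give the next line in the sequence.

Column u goes Mercury, Neptune, Uranus, Saturn, Jupiter → Mars (runs backward through the planets Mercury→Neptune).
Column v goes 12, 17, 23, 28, 34 → 39 (alternating steps +5, +6, +5, +6, …).
So the next line is Mars  39.

Mars  39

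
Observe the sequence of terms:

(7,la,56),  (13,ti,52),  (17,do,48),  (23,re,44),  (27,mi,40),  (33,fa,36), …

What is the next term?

First slot goes 7, 13, 17, 23, 27, 33 → 37 (alternating steps +6, +4, +6, +4, …).
Note: runs through the solfège scale do→ti; la, ti, do, re, mi, fa → sol.
Third slot: 56, 52, 48, 44, 40, 36 → 32 (−4 each step).
So the next term is (37,sol,32).

(37,sol,32)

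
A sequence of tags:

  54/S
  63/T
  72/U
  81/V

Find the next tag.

90/W

First component: +9 each step, so 54, 63, 72, 81 → 90.
Letter: letters move forward 1 place in the alphabet; S, T, U, V → W.
So the next tag is 90/W.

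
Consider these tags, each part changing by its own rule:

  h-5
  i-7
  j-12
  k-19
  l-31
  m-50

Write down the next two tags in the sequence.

n-81 then o-131

Letter: h, i, j, k, l, m → n → o (letters move forward 1 place in the alphabet).
Second component goes 5, 7, 12, 19, 31, 50 → 81 → 131 (each term is the sum of the two before it).
Putting the parts together: n-81 and then o-131.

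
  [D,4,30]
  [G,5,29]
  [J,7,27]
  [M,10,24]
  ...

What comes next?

[P,14,20]

Letter: letters move forward 3 places in the alphabet; D, G, J, M → P.
Second value: differences are 1, 2, 3, … (increasing by 1 each time); 4, 5, 7, 10 → 14.
Third value: 30, 29, 27, 24 → 20 (together with the second value always sums to 34).
Combining the parts gives [P,14,20].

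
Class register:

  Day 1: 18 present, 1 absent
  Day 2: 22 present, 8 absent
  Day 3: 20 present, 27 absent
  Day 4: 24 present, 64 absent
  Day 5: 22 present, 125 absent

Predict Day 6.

For the present, alternating steps +4, −2, +4, −2, …: 18, 22, 20, 24, 22 → 26.
For the absent, perfect cubes: 1³, 2³, 3³, …: 1, 8, 27, 64, 125 → 216.
Combining the parts gives 26 present, 216 absent.

26 present, 216 absent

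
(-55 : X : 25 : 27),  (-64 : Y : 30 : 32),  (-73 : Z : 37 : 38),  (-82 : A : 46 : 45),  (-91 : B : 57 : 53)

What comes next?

(-100 : C : 70 : 62)

First entry goes -55, -64, -73, -82, -91 → -100 (−9 each step).
Letter: X, Y, Z, A, B → C (letters move forward 1 place in the alphabet, wrapping Z→A).
For the third entry, differences are 5, 7, 9, … (increasing by 2 each time): 25, 30, 37, 46, 57 → 70.
Fourth entry — differences are 5, 6, 7, … (increasing by 1 each time): 27, 32, 38, 45, 53 → 62.
Combining the parts gives (-100 : C : 70 : 62).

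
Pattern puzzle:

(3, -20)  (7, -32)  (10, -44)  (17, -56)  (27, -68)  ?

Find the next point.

First coordinate: each term is the sum of the two before it; 3, 7, 10, 17, 27 → 44.
Second coordinate — −12 each step: -20, -32, -44, -56, -68 → -80.
Combining the parts gives (44, -80).

(44, -80)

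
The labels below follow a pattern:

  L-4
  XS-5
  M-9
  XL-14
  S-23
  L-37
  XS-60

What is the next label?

M-97

Size: L, XS, M, XL, S, L, XS → M (repeats L → XS → M → XL → S).
Second component: each term is the sum of the two before it, so 4, 5, 9, 14, 23, 37, 60 → 97.
Putting it together: M-97.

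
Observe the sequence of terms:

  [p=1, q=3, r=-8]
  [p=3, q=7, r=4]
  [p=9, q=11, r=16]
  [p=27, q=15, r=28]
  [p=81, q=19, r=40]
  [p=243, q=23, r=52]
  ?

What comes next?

[p=729, q=27, r=64]

P: 1, 3, 9, 27, 81, 243 → 729 (×3 each step).
Q: +4 each step; 3, 7, 11, 15, 19, 23 → 27.
For the r, +12 each step: -8, 4, 16, 28, 40, 52 → 64.
So the next term is [p=729, q=27, r=64].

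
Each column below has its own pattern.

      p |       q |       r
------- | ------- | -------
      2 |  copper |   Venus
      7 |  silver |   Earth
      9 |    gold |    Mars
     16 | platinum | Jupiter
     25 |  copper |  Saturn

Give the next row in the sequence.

Column p: each term is the sum of the two before it; 2, 7, 9, 16, 25 → 41.
Column q: copper, silver, gold, platinum, copper → silver (repeats copper → silver → gold → platinum).
Column r — runs through the planets Mercury→Neptune: Venus, Earth, Mars, Jupiter, Saturn → Uranus.
So the next row is 41  silver  Uranus.

41  silver  Uranus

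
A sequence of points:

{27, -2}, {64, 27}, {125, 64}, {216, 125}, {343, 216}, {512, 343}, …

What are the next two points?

{729, 512}, {1000, 729}

First entry: perfect cubes: 3³, 4³, 5³, …, so 27, 64, 125, 216, 343, 512 → 729 → 1000.
For the second entry, always the previous value of the first entry: -2, 27, 64, 125, 216, 343 → 512 → 729.
So the next two points are {729, 512} and {1000, 729}.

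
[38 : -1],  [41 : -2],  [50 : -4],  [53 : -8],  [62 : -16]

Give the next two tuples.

First part: alternating steps +3, +9, +3, +9, …; 38, 41, 50, 53, 62 → 65 → 74.
Second part — ×2 each step: -1, -2, -4, -8, -16 → -32 → -64.
Putting the parts together: [65 : -32] and then [74 : -64].

[65 : -32], [74 : -64]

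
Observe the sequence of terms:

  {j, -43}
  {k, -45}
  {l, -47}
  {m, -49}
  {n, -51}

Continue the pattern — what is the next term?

Letter goes j, k, l, m, n → o (letters move forward 1 place in the alphabet).
Second value: −2 each step, so -43, -45, -47, -49, -51 → -53.
Combining the parts gives {o, -53}.

{o, -53}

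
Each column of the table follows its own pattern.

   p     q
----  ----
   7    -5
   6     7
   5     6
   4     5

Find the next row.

Column p — −1 each step: 7, 6, 5, 4 → 3.
Column q: -5, 7, 6, 5 → 4 (always the previous value of the column p).
So the next row is 3  4.

3  4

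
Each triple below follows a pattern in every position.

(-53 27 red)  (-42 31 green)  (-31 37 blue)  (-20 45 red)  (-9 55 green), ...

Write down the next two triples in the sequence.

First slot: +11 each step; -53, -42, -31, -20, -9 → 2 → 13.
Second slot: differences are 4, 6, 8, … (increasing by 2 each time); 27, 31, 37, 45, 55 → 67 → 81.
Colour: repeats red → green → blue; red, green, blue, red, green → blue → red.
So the next two triples are (2 67 blue) and (13 81 red).

(2 67 blue), (13 81 red)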